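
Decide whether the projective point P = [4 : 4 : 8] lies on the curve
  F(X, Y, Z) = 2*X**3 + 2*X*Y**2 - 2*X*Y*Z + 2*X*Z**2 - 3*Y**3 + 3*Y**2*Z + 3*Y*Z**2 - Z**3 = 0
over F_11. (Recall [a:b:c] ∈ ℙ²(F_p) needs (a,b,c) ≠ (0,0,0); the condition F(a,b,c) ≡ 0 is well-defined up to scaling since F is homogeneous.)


F(4,4,8) ≡ 3 (mod 11); P is NOT on the curve.

Evaluate F(4, 4, 8) term-by-term (mod 11).
  2*X**3 ↦ 2·64·1·1 = 128
  2*X*Y**2 ↦ 2·4·16·1 = 128
  -2*X*Y*Z ↦ -2·4·4·8 = -256
  2*X*Z**2 ↦ 2·4·1·64 = 512
  -3*Y**3 ↦ -3·1·64·1 = -192
  3*Y**2*Z ↦ 3·1·16·8 = 384
  3*Y*Z**2 ↦ 3·1·4·64 = 768
  -Z**3 ↦ -1·1·1·512 = -512
Sum: F(4, 4, 8) = (128) + (128) + (-256) + (512) + (-192) + (384) + (768) + (-512) = 960.
Reducing mod 11: 960 ≡ 3 (mod 11).
Since F(a, b, c) ≡ 3 ≠ 0 (mod 11), P does NOT lie on the curve.


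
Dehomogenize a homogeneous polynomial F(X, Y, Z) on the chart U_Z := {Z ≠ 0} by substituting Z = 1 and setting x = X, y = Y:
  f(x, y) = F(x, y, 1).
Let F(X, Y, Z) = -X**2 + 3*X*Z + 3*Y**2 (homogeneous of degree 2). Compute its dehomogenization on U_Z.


f(x, y) = -x**2 + 3*x + 3*y**2

On U_Z we set Z = 1. Each monomial c·X^i·Y^j·Z^k in F becomes c·x^i·y^j·1^k = c·x^i·y^j.
Substituting Z = 1: F(X, Y, 1) = -x**2 + 3*x + 3*y**2.
Note: deg(f) ≤ deg(F) = 2; strict inequality happens when F is divisible by Z (lost terms).


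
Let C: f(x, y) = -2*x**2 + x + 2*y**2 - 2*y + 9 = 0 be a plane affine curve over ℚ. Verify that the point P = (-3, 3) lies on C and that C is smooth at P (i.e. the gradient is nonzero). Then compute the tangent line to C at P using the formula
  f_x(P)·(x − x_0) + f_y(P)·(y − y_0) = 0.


Tangent line at P: 13*x + 10*y + 9 = 0.

Step 1: f(-3, 3) = 0, so P lies on C.
Step 2: partial derivatives
  f_x(x, y) = 1 - 4*x, f_y(x, y) = 4*y - 2.
  f_x(P) = 13, f_y(P) = 10 (gradient nonzero, so P is smooth).
Step 3: tangent line at P: 13·(x − -3) + 10·(y − 3) = 0.
Expanding: 13*x + 10*y + 9 = 0.


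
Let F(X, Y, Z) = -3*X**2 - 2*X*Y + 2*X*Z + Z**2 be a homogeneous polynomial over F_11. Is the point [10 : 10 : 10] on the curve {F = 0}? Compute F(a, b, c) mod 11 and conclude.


F(10,10,10) ≡ 9 (mod 11); P is NOT on the curve.

Evaluate F(10, 10, 10) term-by-term (mod 11).
  -3*X**2 ↦ -3·100·1·1 = -300
  -2*X*Y ↦ -2·10·10·1 = -200
  2*X*Z ↦ 2·10·1·10 = 200
  Z**2 ↦ 1·1·1·100 = 100
Sum: F(10, 10, 10) = (-300) + (-200) + (200) + (100) = -200.
Reducing mod 11: -200 ≡ 9 (mod 11).
Since F(a, b, c) ≡ 9 ≠ 0 (mod 11), P does NOT lie on the curve.


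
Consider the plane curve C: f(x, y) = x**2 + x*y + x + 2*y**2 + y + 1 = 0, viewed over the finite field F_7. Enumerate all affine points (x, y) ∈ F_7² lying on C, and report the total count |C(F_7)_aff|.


Affine F_7-points: {(0, 5), (1, 1), (1, 5), (2, 0), (2, 2), (4, 0), (4, 1)}; count = 7.

For each of the 49 pairs (x, y) ∈ F_7², evaluate f(x, y) mod 7. Record the zeros.
  x = 0: [0↦1, 1↦4, 2↦4, 3↦1, 4↦2, 5↦0, 6↦2]  zeros at y ∈ {5}
  x = 1: [0↦3, 1↦0, 2↦1, 3↦6, 4↦1, 5↦0, 6↦3]  zeros at y ∈ {1, 5}
  x = 2: [0↦0, 1↦5, 2↦0, 3↦6, 4↦2, 5↦2, 6↦6]  zeros at y ∈ {0, 2}
  x = 3: [0↦6, 1↦5, 2↦1, 3↦1, 4↦5, 5↦6, 6↦4]  zeros at y ∈ ∅
  x = 4: [0↦0, 1↦0, 2↦4, 3↦5, 4↦3, 5↦5, 6↦4]  zeros at y ∈ {0, 1}
  x = 5: [0↦3, 1↦4, 2↦2, 3↦4, 4↦3, 5↦6, 6↦6]  zeros at y ∈ ∅
  x = 6: [0↦1, 1↦3, 2↦2, 3↦5, 4↦5, 5↦2, 6↦3]  zeros at y ∈ ∅
Collecting zeros: affine points = {(0, 5), (1, 1), (1, 5), (2, 0), (2, 2), (4, 0), (4, 1)}.
Total count |C(F_7)_aff| = 7.


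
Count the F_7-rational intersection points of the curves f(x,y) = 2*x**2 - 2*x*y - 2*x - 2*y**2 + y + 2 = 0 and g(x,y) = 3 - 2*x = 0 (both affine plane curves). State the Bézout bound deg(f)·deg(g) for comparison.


Common zeros: {(5, 0), (5, 6)}; count = 2; Bézout bound = 2.

deg(f) = 2, deg(g) = 1, so Bézout bound = 2.
Scan x ∈ F_7. For each x, list the y ∈ F_7 with f(x, y) ≡ 0 and those with g(x, y) ≡ 0 (mod 7); the common zeros in that column are the intersection.
  x = 0: f ≡ 0 at y ∈ ∅; g ≡ 0 at y ∈ ∅; common: ∅.
  x = 1: f ≡ 0 at y ∈ ∅; g ≡ 0 at y ∈ ∅; common: ∅.
  x = 2: f ≡ 0 at y ∈ {3, 6}; g ≡ 0 at y ∈ ∅; common: ∅.
  x = 3: f ≡ 0 at y ∈ {0, 1}; g ≡ 0 at y ∈ ∅; common: ∅.
  x = 4: f ≡ 0 at y ∈ ∅; g ≡ 0 at y ∈ ∅; common: ∅.
  x = 5: f ≡ 0 at y ∈ {0, 6}; g ≡ 0 at y ∈ {0, 1, 2, 3, 4, 5, 6}; common: {0, 6}.
  x = 6: f ≡ 0 at y ∈ {1, 4}; g ≡ 0 at y ∈ ∅; common: ∅.
Collecting: common zeros = {(5, 0), (5, 6)}, so the count is 2.
Comparison with the Bézout bound: 2 ≤ 2 = deg(f)·deg(g), as expected for curves with no common component (the bound is attained).


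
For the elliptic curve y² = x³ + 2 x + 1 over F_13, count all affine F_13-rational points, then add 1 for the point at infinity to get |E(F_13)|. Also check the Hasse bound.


Affine points = {(0, 1), (0, 12), (1, 2), (1, 11), (2, 0), (8, 3), (8, 10)}; affine count = 7; |E(F_13)| = 8.

Discriminant check: Δ ∝ 4a³ + 27b² = 4·2³ + 27·1² = 4·8 + 27·1 ≡ 7 (mod 13). Nonzero ⇒ E is nonsingular.
For each x ∈ F_13, compute rhs = x³ + 2·x + 1 mod 13, then count y ∈ F_13 with y² ≡ rhs.
  x = 0: rhs = 1, matching y values: 1, 12 (2 points).
  x = 1: rhs = 4, matching y values: 2, 11 (2 points).
  x = 2: rhs = 0, matching y values: 0 (1 points).
  x = 3: rhs = 8, matching y values: none (0 points).
  x = 4: rhs = 8, matching y values: none (0 points).
  x = 5: rhs = 6, matching y values: none (0 points).
  x = 6: rhs = 8, matching y values: none (0 points).
  x = 7: rhs = 7, matching y values: none (0 points).
  x = 8: rhs = 9, matching y values: 3, 10 (2 points).
  x = 9: rhs = 7, matching y values: none (0 points).
  x = 10: rhs = 7, matching y values: none (0 points).
  x = 11: rhs = 2, matching y values: none (0 points).
  x = 12: rhs = 11, matching y values: none (0 points).
Total affine count: 7.
Full point count |E(F_13)| = 7 + 1 = 8.
Hasse bound: |8 − (13+1)| = |-6| = 6 ≤ 2√13 ≈ 7.2111 ✓.


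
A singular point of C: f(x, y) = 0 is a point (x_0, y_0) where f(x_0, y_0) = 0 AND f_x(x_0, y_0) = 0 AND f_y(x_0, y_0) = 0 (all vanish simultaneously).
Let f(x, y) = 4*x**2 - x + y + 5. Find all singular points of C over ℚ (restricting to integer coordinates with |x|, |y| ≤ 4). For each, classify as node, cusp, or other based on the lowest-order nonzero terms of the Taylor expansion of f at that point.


No singular points in the scanned grid; C is smooth there.

Compute partial derivatives:
  f_x = 8*x - 1.
  f_y = 1.
f_y = 1 is a nonzero constant, so f_y never vanishes: no point (x, y) can satisfy f = f_x = f_y = 0. In particular no (x, y) ∈ {−4, ..., 4}² is singular; the curve is smooth.


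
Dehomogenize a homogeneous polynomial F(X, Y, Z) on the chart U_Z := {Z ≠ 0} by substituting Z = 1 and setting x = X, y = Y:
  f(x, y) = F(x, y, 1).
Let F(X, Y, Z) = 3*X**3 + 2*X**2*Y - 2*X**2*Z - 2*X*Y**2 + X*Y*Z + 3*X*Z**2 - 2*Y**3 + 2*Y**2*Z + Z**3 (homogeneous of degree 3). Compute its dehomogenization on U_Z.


f(x, y) = 3*x**3 + 2*x**2*y - 2*x**2 - 2*x*y**2 + x*y + 3*x - 2*y**3 + 2*y**2 + 1

On U_Z we set Z = 1. Each monomial c·X^i·Y^j·Z^k in F becomes c·x^i·y^j·1^k = c·x^i·y^j.
Substituting Z = 1: F(X, Y, 1) = 3*x**3 + 2*x**2*y - 2*x**2 - 2*x*y**2 + x*y + 3*x - 2*y**3 + 2*y**2 + 1.
Note: deg(f) ≤ deg(F) = 3; strict inequality happens when F is divisible by Z (lost terms).


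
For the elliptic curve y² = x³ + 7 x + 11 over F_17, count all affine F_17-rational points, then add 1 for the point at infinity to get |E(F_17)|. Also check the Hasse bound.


Affine points = {(1, 6), (1, 11), (2, 4), (2, 13), (3, 5), (3, 12), (4, 1), (4, 16), (5, 1), (5, 16), (8, 1), (8, 16), (9, 2), (9, 15), (11, 5), (11, 12), (12, 2), (12, 15), (13, 2), (13, 15)}; affine count = 20; |E(F_17)| = 21.

Discriminant check: Δ ∝ 4a³ + 27b² = 4·7³ + 27·11² = 4·343 + 27·121 ≡ 15 (mod 17). Nonzero ⇒ E is nonsingular.
For each x ∈ F_17, compute rhs = x³ + 7·x + 11 mod 17, then count y ∈ F_17 with y² ≡ rhs.
  x = 0: rhs = 11, matching y values: none (0 points).
  x = 1: rhs = 2, matching y values: 6, 11 (2 points).
  x = 2: rhs = 16, matching y values: 4, 13 (2 points).
  x = 3: rhs = 8, matching y values: 5, 12 (2 points).
  x = 4: rhs = 1, matching y values: 1, 16 (2 points).
  x = 5: rhs = 1, matching y values: 1, 16 (2 points).
  x = 6: rhs = 14, matching y values: none (0 points).
  x = 7: rhs = 12, matching y values: none (0 points).
  x = 8: rhs = 1, matching y values: 1, 16 (2 points).
  x = 9: rhs = 4, matching y values: 2, 15 (2 points).
  x = 10: rhs = 10, matching y values: none (0 points).
  x = 11: rhs = 8, matching y values: 5, 12 (2 points).
  x = 12: rhs = 4, matching y values: 2, 15 (2 points).
  x = 13: rhs = 4, matching y values: 2, 15 (2 points).
  x = 14: rhs = 14, matching y values: none (0 points).
  x = 15: rhs = 6, matching y values: none (0 points).
  x = 16: rhs = 3, matching y values: none (0 points).
Total affine count: 20.
Full point count |E(F_17)| = 20 + 1 = 21.
Hasse bound: |21 − (17+1)| = |3| = 3 ≤ 2√17 ≈ 8.2462 ✓.


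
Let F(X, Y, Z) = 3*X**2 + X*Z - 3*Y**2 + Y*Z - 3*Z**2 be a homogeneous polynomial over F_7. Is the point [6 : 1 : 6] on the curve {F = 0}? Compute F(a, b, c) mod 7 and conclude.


F(6,1,6) ≡ 4 (mod 7); P is NOT on the curve.

Evaluate F(6, 1, 6) term-by-term (mod 7).
  3*X**2 ↦ 3·36·1·1 = 108
  X*Z ↦ 1·6·1·6 = 36
  -3*Y**2 ↦ -3·1·1·1 = -3
  Y*Z ↦ 1·1·1·6 = 6
  -3*Z**2 ↦ -3·1·1·36 = -108
Sum: F(6, 1, 6) = (108) + (36) + (-3) + (6) + (-108) = 39.
Reducing mod 7: 39 ≡ 4 (mod 7).
Since F(a, b, c) ≡ 4 ≠ 0 (mod 7), P does NOT lie on the curve.


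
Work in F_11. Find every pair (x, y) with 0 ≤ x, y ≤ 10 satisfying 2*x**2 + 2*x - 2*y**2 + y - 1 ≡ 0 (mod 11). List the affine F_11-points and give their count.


Affine F_11-points: {(0, 8), (0, 9), (1, 7), (1, 10), (2, 0), (2, 6), (3, 1), (3, 5), (4, 2), (4, 4), (5, 3), (6, 2), (6, 4), (7, 1), (7, 5), (8, 0), (8, 6), (9, 7), (9, 10), (10, 8), (10, 9)}; count = 21.

For each of the 121 pairs (x, y) ∈ F_11², evaluate f(x, y) mod 11. Record the zeros.
  x = 0: [0↦10, 1↦9, 2↦4, 3↦6, 4↦4, 5↦9, 6↦10, 7↦7, 8↦0, 9↦0, 10↦7]  zeros at y ∈ {8, 9}
  x = 1: [0↦3, 1↦2, 2↦8, 3↦10, 4↦8, 5↦2, 6↦3, 7↦0, 8↦4, 9↦4, 10↦0]  zeros at y ∈ {7, 10}
  x = 2: [0↦0, 1↦10, 2↦5, 3↦7, 4↦5, 5↦10, 6↦0, 7↦8, 8↦1, 9↦1, 10↦8]  zeros at y ∈ {0, 6}
  x = 3: [0↦1, 1↦0, 2↦6, 3↦8, 4↦6, 5↦0, 6↦1, 7↦9, 8↦2, 9↦2, 10↦9]  zeros at y ∈ {1, 5}
  x = 4: [0↦6, 1↦5, 2↦0, 3↦2, 4↦0, 5↦5, 6↦6, 7↦3, 8↦7, 9↦7, 10↦3]  zeros at y ∈ {2, 4}
  x = 5: [0↦4, 1↦3, 2↦9, 3↦0, 4↦9, 5↦3, 6↦4, 7↦1, 8↦5, 9↦5, 10↦1]  zeros at y ∈ {3}
  x = 6: [0↦6, 1↦5, 2↦0, 3↦2, 4↦0, 5↦5, 6↦6, 7↦3, 8↦7, 9↦7, 10↦3]  zeros at y ∈ {2, 4}
  x = 7: [0↦1, 1↦0, 2↦6, 3↦8, 4↦6, 5↦0, 6↦1, 7↦9, 8↦2, 9↦2, 10↦9]  zeros at y ∈ {1, 5}
  x = 8: [0↦0, 1↦10, 2↦5, 3↦7, 4↦5, 5↦10, 6↦0, 7↦8, 8↦1, 9↦1, 10↦8]  zeros at y ∈ {0, 6}
  x = 9: [0↦3, 1↦2, 2↦8, 3↦10, 4↦8, 5↦2, 6↦3, 7↦0, 8↦4, 9↦4, 10↦0]  zeros at y ∈ {7, 10}
  x = 10: [0↦10, 1↦9, 2↦4, 3↦6, 4↦4, 5↦9, 6↦10, 7↦7, 8↦0, 9↦0, 10↦7]  zeros at y ∈ {8, 9}
Collecting zeros: affine points = {(0, 8), (0, 9), (1, 7), (1, 10), (2, 0), (2, 6), (3, 1), (3, 5), (4, 2), (4, 4), (5, 3), (6, 2), (6, 4), (7, 1), (7, 5), (8, 0), (8, 6), (9, 7), (9, 10), (10, 8), (10, 9)}.
Total count |C(F_11)_aff| = 21.


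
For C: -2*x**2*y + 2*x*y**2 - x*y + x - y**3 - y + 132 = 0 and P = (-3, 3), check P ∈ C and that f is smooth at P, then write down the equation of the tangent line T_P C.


Tangent line at P: 52*x - 79*y + 393 = 0.

Step 1: f(-3, 3) = 0, so P lies on C.
Step 2: partial derivatives
  f_x(x, y) = -4*x*y + 2*y**2 - y + 1, f_y(x, y) = -2*x**2 + 4*x*y - x - 3*y**2 - 1.
  f_x(P) = 52, f_y(P) = -79 (gradient nonzero, so P is smooth).
Step 3: tangent line at P: 52·(x − -3) + -79·(y − 3) = 0.
Expanding: 52*x - 79*y + 393 = 0.


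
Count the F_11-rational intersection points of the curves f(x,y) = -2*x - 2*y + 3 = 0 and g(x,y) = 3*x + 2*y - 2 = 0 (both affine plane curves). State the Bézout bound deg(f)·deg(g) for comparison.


Common zeros: {(10, 8)}; count = 1; Bézout bound = 1.

deg(f) = 1, deg(g) = 1, so Bézout bound = 1.
Scan x ∈ F_11. For each x, list the y ∈ F_11 with f(x, y) ≡ 0 and those with g(x, y) ≡ 0 (mod 11); the common zeros in that column are the intersection.
  x = 0: f ≡ 0 at y ∈ {7}; g ≡ 0 at y ∈ {1}; common: ∅.
  x = 1: f ≡ 0 at y ∈ {6}; g ≡ 0 at y ∈ {5}; common: ∅.
  x = 2: f ≡ 0 at y ∈ {5}; g ≡ 0 at y ∈ {9}; common: ∅.
  x = 3: f ≡ 0 at y ∈ {4}; g ≡ 0 at y ∈ {2}; common: ∅.
  x = 4: f ≡ 0 at y ∈ {3}; g ≡ 0 at y ∈ {6}; common: ∅.
  x = 5: f ≡ 0 at y ∈ {2}; g ≡ 0 at y ∈ {10}; common: ∅.
  x = 6: f ≡ 0 at y ∈ {1}; g ≡ 0 at y ∈ {3}; common: ∅.
  x = 7: f ≡ 0 at y ∈ {0}; g ≡ 0 at y ∈ {7}; common: ∅.
  x = 8: f ≡ 0 at y ∈ {10}; g ≡ 0 at y ∈ {0}; common: ∅.
  x = 9: f ≡ 0 at y ∈ {9}; g ≡ 0 at y ∈ {4}; common: ∅.
  x = 10: f ≡ 0 at y ∈ {8}; g ≡ 0 at y ∈ {8}; common: {8}.
Collecting: common zeros = {(10, 8)}, so the count is 1.
Comparison with the Bézout bound: 1 ≤ 1 = deg(f)·deg(g), as expected for curves with no common component (the bound is attained).


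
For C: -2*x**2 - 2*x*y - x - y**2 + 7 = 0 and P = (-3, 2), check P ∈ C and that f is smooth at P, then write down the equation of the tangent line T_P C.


Tangent line at P: 7*x + 2*y + 17 = 0.

Step 1: f(-3, 2) = 0, so P lies on C.
Step 2: partial derivatives
  f_x(x, y) = -4*x - 2*y - 1, f_y(x, y) = -2*x - 2*y.
  f_x(P) = 7, f_y(P) = 2 (gradient nonzero, so P is smooth).
Step 3: tangent line at P: 7·(x − -3) + 2·(y − 2) = 0.
Expanding: 7*x + 2*y + 17 = 0.


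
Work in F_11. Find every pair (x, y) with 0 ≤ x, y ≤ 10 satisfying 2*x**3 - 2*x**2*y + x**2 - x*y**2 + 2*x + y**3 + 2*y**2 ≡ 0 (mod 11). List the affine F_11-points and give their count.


Affine F_11-points: {(0, 0), (0, 9), (1, 4), (3, 3), (4, 2), (7, 4), (8, 3), (10, 5), (10, 7)}; count = 9.

For each of the 121 pairs (x, y) ∈ F_11², evaluate f(x, y) mod 11. Record the zeros.
  x = 0: [0↦0, 1↦3, 2↦5, 3↦1, 4↦8, 5↦10, 6↦2, 7↦1, 8↦2, 9↦0, 10↦1]  zeros at y ∈ {0, 9}
  x = 1: [0↦5, 1↦5, 2↦2, 3↦2, 4↦0, 5↦2, 6↦3, 7↦9, 8↦4, 9↦5, 10↦7]  zeros at y ∈ {4}
  x = 2: [0↦2, 1↦6, 2↦5, 3↦5, 4↦1, 5↦10, 6↦5, 7↦3, 8↦10, 9↦10, 10↦9]  zeros at y ∈ ∅
  x = 3: [0↦3, 1↦7, 2↦4, 3↦0, 4↦1, 5↦2, 6↦9, 7↦6, 8↦10, 9↦5, 10↦8]  zeros at y ∈ {3}
  x = 4: [0↦9, 1↦9, 2↦0, 3↦10, 4↦1, 5↦1, 6↦5, 7↦8, 8↦5, 9↦2, 10↦5]  zeros at y ∈ {2}
  x = 5: [0↦10, 1↦2, 2↦5, 3↦3, 4↦2, 5↦8, 6↦5, 7↦10, 8↦7, 9↦2, 10↦1]  zeros at y ∈ ∅
  x = 6: [0↦7, 1↦9, 2↦9, 3↦2, 4↦5, 5↦2, 6↦10, 7↦2, 8↦6, 9↦6, 10↦8]  zeros at y ∈ ∅
  x = 7: [0↦1, 1↦9, 2↦2, 3↦8, 4↦0, 5↦6, 6↦10, 7↦7, 8↦3, 9↦4, 10↦5]  zeros at y ∈ {4}
  x = 8: [0↦4, 1↦3, 2↦7, 3↦0, 4↦10, 5↦10, 6↦6, 7↦4, 8↦10, 9↦8, 10↦4]  zeros at y ∈ {3}
  x = 9: [0↦6, 1↦3, 2↦3, 3↦1, 4↦3, 5↦4, 6↦10, 7↦5, 8↦6, 9↦8, 10↦6]  zeros at y ∈ ∅
  x = 10: [0↦8, 1↦10, 2↦2, 3↦1, 4↦2, 5↦0, 6↦1, 7↦0, 8↦3, 9↦5, 10↦1]  zeros at y ∈ {5, 7}
Collecting zeros: affine points = {(0, 0), (0, 9), (1, 4), (3, 3), (4, 2), (7, 4), (8, 3), (10, 5), (10, 7)}.
Total count |C(F_11)_aff| = 9.


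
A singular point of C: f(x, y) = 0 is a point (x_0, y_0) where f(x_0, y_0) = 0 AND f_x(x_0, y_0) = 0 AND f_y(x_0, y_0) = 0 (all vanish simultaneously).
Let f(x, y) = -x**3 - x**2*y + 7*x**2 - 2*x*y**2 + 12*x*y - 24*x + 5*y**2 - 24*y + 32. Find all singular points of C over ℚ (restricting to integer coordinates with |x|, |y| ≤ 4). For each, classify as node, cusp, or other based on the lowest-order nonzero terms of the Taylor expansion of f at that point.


Singular points: {(2, 2)}; classification: node.

Compute partial derivatives:
  f_x = -3*x**2 - 2*x*y + 14*x - 2*y**2 + 12*y - 24.
  f_y = -x**2 - 4*x*y + 12*x + 10*y - 24.
Scan x_0 ∈ {−4, ..., 4}. For each x_0, f_y(x_0, y) is a polynomial in y; find its integer roots y ∈ {−4, ..., 4}, then test f_x and f at those candidates.
  x = -4: f_y(-4, y) = 26*y - 88; no integer root y with |y| ≤ 4.
  x = -3: f_y(-3, y) = 22*y - 69; no integer root y with |y| ≤ 4.
  x = -2: f_y(-2, y) = 18*y - 52; no integer root y with |y| ≤ 4.
  x = -1: f_y(-1, y) = 14*y - 37; no integer root y with |y| ≤ 4.
  x = 0: f_y(0, y) = 10*y - 24; no integer root y with |y| ≤ 4.
  x = 1: f_y(1, y) = 6*y - 13; no integer root y with |y| ≤ 4.
  x = 2: f_y(2, y) = 2*y - 4; vanishes at y ∈ {2}. (2, 2): f_x = 0, f = 0 — SINGULAR.
  x = 3: f_y(3, y) = 3 - 2*y; no integer root y with |y| ≤ 4.
  x = 4: f_y(4, y) = 8 - 6*y; no integer root y with |y| ≤ 4.
Only singular point on the grid: (2, 2).
Classify: substitute x = 2 + u, y = 2 + v and expand: f = -u**3 - u**2*v - u**2 - 2*u*v**2 + v**2.
No constant or linear terms (consistent with a singular point). Quadratic part: -u**2 + v**2. Cubic part: -u**3 - u**2*v - 2*u*v**2.
The quadratic part v**2 - u**2 = (v − u)(v + u) splits into two distinct linear factors, so there are two distinct tangent lines y − 2 = ±(x − 2) — this is a node (ordinary double point).
Classification: node.


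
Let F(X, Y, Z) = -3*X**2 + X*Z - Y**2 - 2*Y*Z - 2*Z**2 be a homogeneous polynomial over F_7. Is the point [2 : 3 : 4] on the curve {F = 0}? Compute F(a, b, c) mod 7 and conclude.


F(2,3,4) ≡ 1 (mod 7); P is NOT on the curve.

Evaluate F(2, 3, 4) term-by-term (mod 7).
  -3*X**2 ↦ -3·4·1·1 = -12
  X*Z ↦ 1·2·1·4 = 8
  -Y**2 ↦ -1·1·9·1 = -9
  -2*Y*Z ↦ -2·1·3·4 = -24
  -2*Z**2 ↦ -2·1·1·16 = -32
Sum: F(2, 3, 4) = (-12) + (8) + (-9) + (-24) + (-32) = -69.
Reducing mod 7: -69 ≡ 1 (mod 7).
Since F(a, b, c) ≡ 1 ≠ 0 (mod 7), P does NOT lie on the curve.


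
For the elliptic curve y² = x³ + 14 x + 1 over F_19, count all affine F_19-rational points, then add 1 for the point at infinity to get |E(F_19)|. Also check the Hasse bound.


Affine points = {(0, 1), (0, 18), (1, 4), (1, 15), (4, 8), (4, 11), (5, 5), (5, 14), (6, 4), (6, 15), (7, 9), (7, 10), (8, 6), (8, 13), (9, 1), (9, 18), (10, 1), (10, 18), (11, 2), (11, 17), (12, 4), (12, 15), (13, 9), (13, 10), (18, 9), (18, 10)}; affine count = 26; |E(F_19)| = 27.

Discriminant check: Δ ∝ 4a³ + 27b² = 4·14³ + 27·1² = 4·2744 + 27·1 ≡ 2 (mod 19). Nonzero ⇒ E is nonsingular.
For each x ∈ F_19, compute rhs = x³ + 14·x + 1 mod 19, then count y ∈ F_19 with y² ≡ rhs.
  x = 0: rhs = 1, matching y values: 1, 18 (2 points).
  x = 1: rhs = 16, matching y values: 4, 15 (2 points).
  x = 2: rhs = 18, matching y values: none (0 points).
  x = 3: rhs = 13, matching y values: none (0 points).
  x = 4: rhs = 7, matching y values: 8, 11 (2 points).
  x = 5: rhs = 6, matching y values: 5, 14 (2 points).
  x = 6: rhs = 16, matching y values: 4, 15 (2 points).
  x = 7: rhs = 5, matching y values: 9, 10 (2 points).
  x = 8: rhs = 17, matching y values: 6, 13 (2 points).
  x = 9: rhs = 1, matching y values: 1, 18 (2 points).
  x = 10: rhs = 1, matching y values: 1, 18 (2 points).
  x = 11: rhs = 4, matching y values: 2, 17 (2 points).
  x = 12: rhs = 16, matching y values: 4, 15 (2 points).
  x = 13: rhs = 5, matching y values: 9, 10 (2 points).
  x = 14: rhs = 15, matching y values: none (0 points).
  x = 15: rhs = 14, matching y values: none (0 points).
  x = 16: rhs = 8, matching y values: none (0 points).
  x = 17: rhs = 3, matching y values: none (0 points).
  x = 18: rhs = 5, matching y values: 9, 10 (2 points).
Total affine count: 26.
Full point count |E(F_19)| = 26 + 1 = 27.
Hasse bound: |27 − (19+1)| = |7| = 7 ≤ 2√19 ≈ 8.7178 ✓.


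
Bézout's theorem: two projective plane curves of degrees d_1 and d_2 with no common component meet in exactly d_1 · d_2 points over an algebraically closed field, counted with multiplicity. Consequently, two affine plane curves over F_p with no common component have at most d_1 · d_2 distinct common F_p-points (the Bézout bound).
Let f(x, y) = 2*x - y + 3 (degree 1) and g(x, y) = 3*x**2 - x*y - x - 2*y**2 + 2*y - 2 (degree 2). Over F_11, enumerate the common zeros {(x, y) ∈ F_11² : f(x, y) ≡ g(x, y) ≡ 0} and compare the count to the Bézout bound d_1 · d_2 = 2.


Common zeros: ∅; count = 0; Bézout bound = 2.

deg(f) = 1, deg(g) = 2, so Bézout bound = 2.
Scan x ∈ F_11. For each x, list the y ∈ F_11 with f(x, y) ≡ 0 and those with g(x, y) ≡ 0 (mod 11); the common zeros in that column are the intersection.
  x = 0: f ≡ 0 at y ∈ {3}; g ≡ 0 at y ∈ ∅; common: ∅.
  x = 1: f ≡ 0 at y ∈ {5}; g ≡ 0 at y ∈ {0, 6}; common: ∅.
  x = 2: f ≡ 0 at y ∈ {7}; g ≡ 0 at y ∈ {2, 9}; common: ∅.
  x = 3: f ≡ 0 at y ∈ {9}; g ≡ 0 at y ∈ {0, 5}; common: ∅.
  x = 4: f ≡ 0 at y ∈ {0}; g ≡ 0 at y ∈ ∅; common: ∅.
  x = 5: f ≡ 0 at y ∈ {2}; g ≡ 0 at y ∈ {6, 9}; common: ∅.
  x = 6: f ≡ 0 at y ∈ {4}; g ≡ 0 at y ∈ ∅; common: ∅.
  x = 7: f ≡ 0 at y ∈ {6}; g ≡ 0 at y ∈ ∅; common: ∅.
  x = 8: f ≡ 0 at y ∈ {8}; g ≡ 0 at y ∈ ∅; common: ∅.
  x = 9: f ≡ 0 at y ∈ {10}; g ≡ 0 at y ∈ ∅; common: ∅.
  x = 10: f ≡ 0 at y ∈ {1}; g ≡ 0 at y ∈ {2, 5}; common: ∅.
Collecting: common zeros = ∅, so the count is 0.
Comparison with the Bézout bound: 0 ≤ 2 = deg(f)·deg(g), as expected for curves with no common component (the affine F_11-count falls short of the bound because intersections may lie at infinity, over extension fields, or carry multiplicity).


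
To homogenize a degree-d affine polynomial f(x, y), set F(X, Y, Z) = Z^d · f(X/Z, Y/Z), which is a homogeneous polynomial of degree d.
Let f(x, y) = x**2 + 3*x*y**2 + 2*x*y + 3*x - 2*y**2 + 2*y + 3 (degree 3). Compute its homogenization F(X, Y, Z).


F(X, Y, Z) = X**2*Z + 3*X*Y**2 + 2*X*Y*Z + 3*X*Z**2 - 2*Y**2*Z + 2*Y*Z**2 + 3*Z**3

deg(f) = 3.
Substitute x = X/Z, y = Y/Z into f, then multiply by Z^3.
  monomial 1·x^2·y^0 ↦ 1·X^2·Y^0·Z^1.
  monomial 3·x^1·y^2 ↦ 3·X^1·Y^2·Z^0.
  monomial 2·x^1·y^1 ↦ 2·X^1·Y^1·Z^1.
  monomial 3·x^1·y^0 ↦ 3·X^1·Y^0·Z^2.
  monomial -2·x^0·y^2 ↦ -2·X^0·Y^2·Z^1.
  monomial 2·x^0·y^1 ↦ 2·X^0·Y^1·Z^2.
  monomial 3·x^0·y^0 ↦ 3·X^0·Y^0·Z^3.
Collecting: F(X, Y, Z) = X**2*Z + 3*X*Y**2 + 2*X*Y*Z + 3*X*Z**2 - 2*Y**2*Z + 2*Y*Z**2 + 3*Z**3.


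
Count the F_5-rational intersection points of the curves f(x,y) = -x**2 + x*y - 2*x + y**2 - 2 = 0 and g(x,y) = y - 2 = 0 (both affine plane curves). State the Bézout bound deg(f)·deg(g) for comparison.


Common zeros: ∅; count = 0; Bézout bound = 2.

deg(f) = 2, deg(g) = 1, so Bézout bound = 2.
Scan x ∈ F_5. For each x, list the y ∈ F_5 with f(x, y) ≡ 0 and those with g(x, y) ≡ 0 (mod 5); the common zeros in that column are the intersection.
  x = 0: f ≡ 0 at y ∈ ∅; g ≡ 0 at y ∈ {2}; common: ∅.
  x = 1: f ≡ 0 at y ∈ {0, 4}; g ≡ 0 at y ∈ {2}; common: ∅.
  x = 2: f ≡ 0 at y ∈ {0, 3}; g ≡ 0 at y ∈ {2}; common: ∅.
  x = 3: f ≡ 0 at y ∈ ∅; g ≡ 0 at y ∈ {2}; common: ∅.
  x = 4: f ≡ 0 at y ∈ {3}; g ≡ 0 at y ∈ {2}; common: ∅.
Collecting: common zeros = ∅, so the count is 0.
Comparison with the Bézout bound: 0 ≤ 2 = deg(f)·deg(g), as expected for curves with no common component (the affine F_5-count falls short of the bound because intersections may lie at infinity, over extension fields, or carry multiplicity).


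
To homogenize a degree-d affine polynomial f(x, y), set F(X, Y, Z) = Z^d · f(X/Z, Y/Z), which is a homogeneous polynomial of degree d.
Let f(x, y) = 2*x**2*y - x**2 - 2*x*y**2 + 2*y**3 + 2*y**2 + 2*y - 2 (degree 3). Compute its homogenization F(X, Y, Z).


F(X, Y, Z) = 2*X**2*Y - X**2*Z - 2*X*Y**2 + 2*Y**3 + 2*Y**2*Z + 2*Y*Z**2 - 2*Z**3

deg(f) = 3.
Substitute x = X/Z, y = Y/Z into f, then multiply by Z^3.
  monomial 2·x^2·y^1 ↦ 2·X^2·Y^1·Z^0.
  monomial -1·x^2·y^0 ↦ -1·X^2·Y^0·Z^1.
  monomial -2·x^1·y^2 ↦ -2·X^1·Y^2·Z^0.
  monomial 2·x^0·y^3 ↦ 2·X^0·Y^3·Z^0.
  monomial 2·x^0·y^2 ↦ 2·X^0·Y^2·Z^1.
  monomial 2·x^0·y^1 ↦ 2·X^0·Y^1·Z^2.
  monomial -2·x^0·y^0 ↦ -2·X^0·Y^0·Z^3.
Collecting: F(X, Y, Z) = 2*X**2*Y - X**2*Z - 2*X*Y**2 + 2*Y**3 + 2*Y**2*Z + 2*Y*Z**2 - 2*Z**3.


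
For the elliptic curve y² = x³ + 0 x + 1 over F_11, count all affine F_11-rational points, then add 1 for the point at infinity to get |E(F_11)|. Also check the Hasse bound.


Affine points = {(0, 1), (0, 10), (2, 3), (2, 8), (5, 4), (5, 7), (7, 5), (7, 6), (9, 2), (9, 9), (10, 0)}; affine count = 11; |E(F_11)| = 12.

Discriminant check: Δ ∝ 4a³ + 27b² = 4·0³ + 27·1² = 4·0 + 27·1 ≡ 5 (mod 11). Nonzero ⇒ E is nonsingular.
For each x ∈ F_11, compute rhs = x³ + 0·x + 1 mod 11, then count y ∈ F_11 with y² ≡ rhs.
  x = 0: rhs = 1, matching y values: 1, 10 (2 points).
  x = 1: rhs = 2, matching y values: none (0 points).
  x = 2: rhs = 9, matching y values: 3, 8 (2 points).
  x = 3: rhs = 6, matching y values: none (0 points).
  x = 4: rhs = 10, matching y values: none (0 points).
  x = 5: rhs = 5, matching y values: 4, 7 (2 points).
  x = 6: rhs = 8, matching y values: none (0 points).
  x = 7: rhs = 3, matching y values: 5, 6 (2 points).
  x = 8: rhs = 7, matching y values: none (0 points).
  x = 9: rhs = 4, matching y values: 2, 9 (2 points).
  x = 10: rhs = 0, matching y values: 0 (1 points).
Total affine count: 11.
Full point count |E(F_11)| = 11 + 1 = 12.
Hasse bound: |12 − (11+1)| = |0| = 0 ≤ 2√11 ≈ 6.6332 ✓.


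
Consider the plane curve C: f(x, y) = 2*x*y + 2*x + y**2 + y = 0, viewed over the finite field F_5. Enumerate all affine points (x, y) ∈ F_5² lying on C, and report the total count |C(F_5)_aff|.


Affine F_5-points: {(0, 0), (0, 4), (1, 3), (1, 4), (2, 1), (2, 4), (3, 4), (4, 2), (4, 4)}; count = 9.

For each of the 25 pairs (x, y) ∈ F_5², evaluate f(x, y) mod 5. Record the zeros.
  x = 0: [0↦0, 1↦2, 2↦1, 3↦2, 4↦0]  zeros at y ∈ {0, 4}
  x = 1: [0↦2, 1↦1, 2↦2, 3↦0, 4↦0]  zeros at y ∈ {3, 4}
  x = 2: [0↦4, 1↦0, 2↦3, 3↦3, 4↦0]  zeros at y ∈ {1, 4}
  x = 3: [0↦1, 1↦4, 2↦4, 3↦1, 4↦0]  zeros at y ∈ {4}
  x = 4: [0↦3, 1↦3, 2↦0, 3↦4, 4↦0]  zeros at y ∈ {2, 4}
Collecting zeros: affine points = {(0, 0), (0, 4), (1, 3), (1, 4), (2, 1), (2, 4), (3, 4), (4, 2), (4, 4)}.
Total count |C(F_5)_aff| = 9.


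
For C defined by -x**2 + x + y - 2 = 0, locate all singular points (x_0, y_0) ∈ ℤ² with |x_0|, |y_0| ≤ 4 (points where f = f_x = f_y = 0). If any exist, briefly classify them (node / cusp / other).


No singular points in the scanned grid; C is smooth there.

Compute partial derivatives:
  f_x = 1 - 2*x.
  f_y = 1.
f_y = 1 is a nonzero constant, so f_y never vanishes: no point (x, y) can satisfy f = f_x = f_y = 0. In particular no (x, y) ∈ {−4, ..., 4}² is singular; the curve is smooth.


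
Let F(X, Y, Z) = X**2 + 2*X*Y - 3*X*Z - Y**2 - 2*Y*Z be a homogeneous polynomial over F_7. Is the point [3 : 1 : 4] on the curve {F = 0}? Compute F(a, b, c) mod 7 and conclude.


F(3,1,4) ≡ 5 (mod 7); P is NOT on the curve.

Evaluate F(3, 1, 4) term-by-term (mod 7).
  X**2 ↦ 1·9·1·1 = 9
  2*X*Y ↦ 2·3·1·1 = 6
  -3*X*Z ↦ -3·3·1·4 = -36
  -Y**2 ↦ -1·1·1·1 = -1
  -2*Y*Z ↦ -2·1·1·4 = -8
Sum: F(3, 1, 4) = (9) + (6) + (-36) + (-1) + (-8) = -30.
Reducing mod 7: -30 ≡ 5 (mod 7).
Since F(a, b, c) ≡ 5 ≠ 0 (mod 7), P does NOT lie on the curve.


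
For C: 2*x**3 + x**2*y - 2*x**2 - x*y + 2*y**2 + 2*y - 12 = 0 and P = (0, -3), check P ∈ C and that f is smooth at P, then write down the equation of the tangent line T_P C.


Tangent line at P: 3*x - 10*y - 30 = 0.

Step 1: f(0, -3) = 0, so P lies on C.
Step 2: partial derivatives
  f_x(x, y) = 6*x**2 + 2*x*y - 4*x - y, f_y(x, y) = x**2 - x + 4*y + 2.
  f_x(P) = 3, f_y(P) = -10 (gradient nonzero, so P is smooth).
Step 3: tangent line at P: 3·(x − 0) + -10·(y − -3) = 0.
Expanding: 3*x - 10*y - 30 = 0.


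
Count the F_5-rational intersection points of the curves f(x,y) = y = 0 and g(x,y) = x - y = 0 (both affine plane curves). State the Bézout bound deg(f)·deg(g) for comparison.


Common zeros: {(0, 0)}; count = 1; Bézout bound = 1.

deg(f) = 1, deg(g) = 1, so Bézout bound = 1.
Scan x ∈ F_5. For each x, list the y ∈ F_5 with f(x, y) ≡ 0 and those with g(x, y) ≡ 0 (mod 5); the common zeros in that column are the intersection.
  x = 0: f ≡ 0 at y ∈ {0}; g ≡ 0 at y ∈ {0}; common: {0}.
  x = 1: f ≡ 0 at y ∈ {0}; g ≡ 0 at y ∈ {1}; common: ∅.
  x = 2: f ≡ 0 at y ∈ {0}; g ≡ 0 at y ∈ {2}; common: ∅.
  x = 3: f ≡ 0 at y ∈ {0}; g ≡ 0 at y ∈ {3}; common: ∅.
  x = 4: f ≡ 0 at y ∈ {0}; g ≡ 0 at y ∈ {4}; common: ∅.
Collecting: common zeros = {(0, 0)}, so the count is 1.
Comparison with the Bézout bound: 1 ≤ 1 = deg(f)·deg(g), as expected for curves with no common component (the bound is attained).


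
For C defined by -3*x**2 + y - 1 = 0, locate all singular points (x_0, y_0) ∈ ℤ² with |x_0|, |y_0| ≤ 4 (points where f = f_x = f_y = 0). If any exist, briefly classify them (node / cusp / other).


No singular points in the scanned grid; C is smooth there.

Compute partial derivatives:
  f_x = -6*x.
  f_y = 1.
f_y = 1 is a nonzero constant, so f_y never vanishes: no point (x, y) can satisfy f = f_x = f_y = 0. In particular no (x, y) ∈ {−4, ..., 4}² is singular; the curve is smooth.


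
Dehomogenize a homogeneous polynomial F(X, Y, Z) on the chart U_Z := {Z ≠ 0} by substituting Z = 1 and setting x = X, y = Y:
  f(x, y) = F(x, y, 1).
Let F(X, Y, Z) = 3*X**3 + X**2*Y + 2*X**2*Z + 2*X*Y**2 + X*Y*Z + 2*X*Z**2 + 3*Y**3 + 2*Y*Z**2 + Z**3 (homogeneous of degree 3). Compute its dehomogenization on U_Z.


f(x, y) = 3*x**3 + x**2*y + 2*x**2 + 2*x*y**2 + x*y + 2*x + 3*y**3 + 2*y + 1

On U_Z we set Z = 1. Each monomial c·X^i·Y^j·Z^k in F becomes c·x^i·y^j·1^k = c·x^i·y^j.
Substituting Z = 1: F(X, Y, 1) = 3*x**3 + x**2*y + 2*x**2 + 2*x*y**2 + x*y + 2*x + 3*y**3 + 2*y + 1.
Note: deg(f) ≤ deg(F) = 3; strict inequality happens when F is divisible by Z (lost terms).


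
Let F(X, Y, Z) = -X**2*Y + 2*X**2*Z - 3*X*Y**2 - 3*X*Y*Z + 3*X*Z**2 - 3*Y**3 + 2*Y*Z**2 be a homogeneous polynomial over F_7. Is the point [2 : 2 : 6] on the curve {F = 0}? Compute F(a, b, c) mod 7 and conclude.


F(2,2,6) ≡ 0 (mod 7); P is on the curve.

Evaluate F(2, 2, 6) term-by-term (mod 7).
  -X**2*Y ↦ -1·4·2·1 = -8
  2*X**2*Z ↦ 2·4·1·6 = 48
  -3*X*Y**2 ↦ -3·2·4·1 = -24
  -3*X*Y*Z ↦ -3·2·2·6 = -72
  3*X*Z**2 ↦ 3·2·1·36 = 216
  -3*Y**3 ↦ -3·1·8·1 = -24
  2*Y*Z**2 ↦ 2·1·2·36 = 144
Sum: F(2, 2, 6) = (-8) + (48) + (-24) + (-72) + (216) + (-24) + (144) = 280.
Reducing mod 7: 280 ≡ 0 (mod 7).
Since F(a, b, c) ≡ 0 (mod 7), P lies on the curve.


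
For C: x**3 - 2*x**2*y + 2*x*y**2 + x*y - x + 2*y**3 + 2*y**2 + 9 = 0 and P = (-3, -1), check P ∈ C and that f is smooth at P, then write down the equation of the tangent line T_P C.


Tangent line at P: 15*x - 7*y + 38 = 0.

Step 1: f(-3, -1) = 0, so P lies on C.
Step 2: partial derivatives
  f_x(x, y) = 3*x**2 - 4*x*y + 2*y**2 + y - 1, f_y(x, y) = -2*x**2 + 4*x*y + x + 6*y**2 + 4*y.
  f_x(P) = 15, f_y(P) = -7 (gradient nonzero, so P is smooth).
Step 3: tangent line at P: 15·(x − -3) + -7·(y − -1) = 0.
Expanding: 15*x - 7*y + 38 = 0.


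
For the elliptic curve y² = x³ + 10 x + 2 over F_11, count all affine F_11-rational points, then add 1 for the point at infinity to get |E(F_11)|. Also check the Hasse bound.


Affine points = {(3, 2), (3, 9), (5, 1), (5, 10), (6, 5), (6, 6), (8, 0)}; affine count = 7; |E(F_11)| = 8.

Discriminant check: Δ ∝ 4a³ + 27b² = 4·10³ + 27·2² = 4·1000 + 27·4 ≡ 5 (mod 11). Nonzero ⇒ E is nonsingular.
For each x ∈ F_11, compute rhs = x³ + 10·x + 2 mod 11, then count y ∈ F_11 with y² ≡ rhs.
  x = 0: rhs = 2, matching y values: none (0 points).
  x = 1: rhs = 2, matching y values: none (0 points).
  x = 2: rhs = 8, matching y values: none (0 points).
  x = 3: rhs = 4, matching y values: 2, 9 (2 points).
  x = 4: rhs = 7, matching y values: none (0 points).
  x = 5: rhs = 1, matching y values: 1, 10 (2 points).
  x = 6: rhs = 3, matching y values: 5, 6 (2 points).
  x = 7: rhs = 8, matching y values: none (0 points).
  x = 8: rhs = 0, matching y values: 0 (1 points).
  x = 9: rhs = 7, matching y values: none (0 points).
  x = 10: rhs = 2, matching y values: none (0 points).
Total affine count: 7.
Full point count |E(F_11)| = 7 + 1 = 8.
Hasse bound: |8 − (11+1)| = |-4| = 4 ≤ 2√11 ≈ 6.6332 ✓.


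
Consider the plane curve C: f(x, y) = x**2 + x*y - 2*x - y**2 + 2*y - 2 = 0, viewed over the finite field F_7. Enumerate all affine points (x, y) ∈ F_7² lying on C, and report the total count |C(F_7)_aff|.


Affine F_7-points: {(1, 4), (1, 6), (2, 5), (2, 6), (3, 2), (3, 3), (4, 2), (4, 4)}; count = 8.

For each of the 49 pairs (x, y) ∈ F_7², evaluate f(x, y) mod 7. Record the zeros.
  x = 0: [0↦5, 1↦6, 2↦5, 3↦2, 4↦4, 5↦4, 6↦2]  zeros at y ∈ ∅
  x = 1: [0↦4, 1↦6, 2↦6, 3↦4, 4↦0, 5↦1, 6↦0]  zeros at y ∈ {4, 6}
  x = 2: [0↦5, 1↦1, 2↦2, 3↦1, 4↦5, 5↦0, 6↦0]  zeros at y ∈ {5, 6}
  x = 3: [0↦1, 1↦5, 2↦0, 3↦0, 4↦5, 5↦1, 6↦2]  zeros at y ∈ {2, 3}
  x = 4: [0↦6, 1↦4, 2↦0, 3↦1, 4↦0, 5↦4, 6↦6]  zeros at y ∈ {2, 4}
  x = 5: [0↦6, 1↦5, 2↦2, 3↦4, 4↦4, 5↦2, 6↦5]  zeros at y ∈ ∅
  x = 6: [0↦1, 1↦1, 2↦6, 3↦2, 4↦3, 5↦2, 6↦6]  zeros at y ∈ ∅
Collecting zeros: affine points = {(1, 4), (1, 6), (2, 5), (2, 6), (3, 2), (3, 3), (4, 2), (4, 4)}.
Total count |C(F_7)_aff| = 8.


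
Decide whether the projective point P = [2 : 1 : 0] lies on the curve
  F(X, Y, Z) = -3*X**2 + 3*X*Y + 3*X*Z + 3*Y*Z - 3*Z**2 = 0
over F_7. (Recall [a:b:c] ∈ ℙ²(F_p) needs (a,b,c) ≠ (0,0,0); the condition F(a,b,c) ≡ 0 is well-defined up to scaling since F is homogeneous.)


F(2,1,0) ≡ 1 (mod 7); P is NOT on the curve.

Evaluate F(2, 1, 0) term-by-term (mod 7).
  -3*X**2 ↦ -3·4·1·1 = -12
  3*X*Y ↦ 3·2·1·1 = 6
  3*X*Z ↦ 3·2·1·0 = 0
  3*Y*Z ↦ 3·1·1·0 = 0
  -3*Z**2 ↦ -3·1·1·0 = 0
Sum: F(2, 1, 0) = (-12) + (6) + (0) + (0) + (0) = -6.
Reducing mod 7: -6 ≡ 1 (mod 7).
Since F(a, b, c) ≡ 1 ≠ 0 (mod 7), P does NOT lie on the curve.


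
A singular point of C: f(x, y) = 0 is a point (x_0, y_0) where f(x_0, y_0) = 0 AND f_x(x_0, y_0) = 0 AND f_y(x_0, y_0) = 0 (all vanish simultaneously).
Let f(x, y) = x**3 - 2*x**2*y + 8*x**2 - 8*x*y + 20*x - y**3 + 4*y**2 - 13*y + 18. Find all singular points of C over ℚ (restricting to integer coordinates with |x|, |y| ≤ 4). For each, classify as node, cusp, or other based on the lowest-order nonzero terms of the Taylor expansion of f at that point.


Singular points: {(-2, 1)}; classification: cusp.

Compute partial derivatives:
  f_x = 3*x**2 - 4*x*y + 16*x - 8*y + 20.
  f_y = -2*x**2 - 8*x - 3*y**2 + 8*y - 13.
Scan x_0 ∈ {−4, ..., 4}. For each x_0, f_y(x_0, y) is a polynomial in y; find its integer roots y ∈ {−4, ..., 4}, then test f_x and f at those candidates.
  x = -4: f_y(-4, y) = -3*y**2 + 8*y - 13; no integer root y with |y| ≤ 4.
  x = -3: f_y(-3, y) = -3*y**2 + 8*y - 7; no integer root y with |y| ≤ 4.
  x = -2: f_y(-2, y) = -3*y**2 + 8*y - 5; vanishes at y ∈ {1}. (-2, 1): f_x = 0, f = 0 — SINGULAR.
  x = -1: f_y(-1, y) = -3*y**2 + 8*y - 7; no integer root y with |y| ≤ 4.
  x = 0: f_y(0, y) = -3*y**2 + 8*y - 13; no integer root y with |y| ≤ 4.
  x = 1: f_y(1, y) = -3*y**2 + 8*y - 23; no integer root y with |y| ≤ 4.
  x = 2: f_y(2, y) = -3*y**2 + 8*y - 37; no integer root y with |y| ≤ 4.
  x = 3: f_y(3, y) = -3*y**2 + 8*y - 55; no integer root y with |y| ≤ 4.
  x = 4: f_y(4, y) = -3*y**2 + 8*y - 77; no integer root y with |y| ≤ 4.
Only singular point on the grid: (-2, 1).
Classify: substitute x = -2 + u, y = 1 + v and expand: f = u**3 - 2*u**2*v - v**3 + v**2.
No constant or linear terms (consistent with a singular point). Quadratic part: v**2. Cubic part: u**3 - 2*u**2*v - v**3.
The quadratic part v**2 is a perfect square, so there is a single (double) tangent line v = 0, i.e. y = 1. Restricting the cubic part to that line (v = 0) leaves u**3 ≠ 0, so f is not divisible by v and the branch is v² ≈ -u**3 to lowest order — this is a cusp.
Classification: cusp.


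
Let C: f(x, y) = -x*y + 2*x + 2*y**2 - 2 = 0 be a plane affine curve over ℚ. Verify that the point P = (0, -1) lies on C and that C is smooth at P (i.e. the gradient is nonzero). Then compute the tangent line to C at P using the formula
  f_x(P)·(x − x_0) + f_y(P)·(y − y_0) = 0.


Tangent line at P: 3*x - 4*y - 4 = 0.

Step 1: f(0, -1) = 0, so P lies on C.
Step 2: partial derivatives
  f_x(x, y) = 2 - y, f_y(x, y) = -x + 4*y.
  f_x(P) = 3, f_y(P) = -4 (gradient nonzero, so P is smooth).
Step 3: tangent line at P: 3·(x − 0) + -4·(y − -1) = 0.
Expanding: 3*x - 4*y - 4 = 0.


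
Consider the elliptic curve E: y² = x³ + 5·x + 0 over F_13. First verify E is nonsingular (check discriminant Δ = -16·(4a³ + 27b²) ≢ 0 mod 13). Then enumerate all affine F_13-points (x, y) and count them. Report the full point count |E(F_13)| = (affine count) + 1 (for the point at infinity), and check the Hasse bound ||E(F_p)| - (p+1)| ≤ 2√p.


Affine points = {(0, 0), (3, 4), (3, 9), (6, 5), (6, 8), (7, 1), (7, 12), (10, 6), (10, 7)}; affine count = 9; |E(F_13)| = 10.

Discriminant check: Δ ∝ 4a³ + 27b² = 4·5³ + 27·0² = 4·125 + 27·0 ≡ 6 (mod 13). Nonzero ⇒ E is nonsingular.
For each x ∈ F_13, compute rhs = x³ + 5·x + 0 mod 13, then count y ∈ F_13 with y² ≡ rhs.
  x = 0: rhs = 0, matching y values: 0 (1 points).
  x = 1: rhs = 6, matching y values: none (0 points).
  x = 2: rhs = 5, matching y values: none (0 points).
  x = 3: rhs = 3, matching y values: 4, 9 (2 points).
  x = 4: rhs = 6, matching y values: none (0 points).
  x = 5: rhs = 7, matching y values: none (0 points).
  x = 6: rhs = 12, matching y values: 5, 8 (2 points).
  x = 7: rhs = 1, matching y values: 1, 12 (2 points).
  x = 8: rhs = 6, matching y values: none (0 points).
  x = 9: rhs = 7, matching y values: none (0 points).
  x = 10: rhs = 10, matching y values: 6, 7 (2 points).
  x = 11: rhs = 8, matching y values: none (0 points).
  x = 12: rhs = 7, matching y values: none (0 points).
Total affine count: 9.
Full point count |E(F_13)| = 9 + 1 = 10.
Hasse bound: |10 − (13+1)| = |-4| = 4 ≤ 2√13 ≈ 7.2111 ✓.


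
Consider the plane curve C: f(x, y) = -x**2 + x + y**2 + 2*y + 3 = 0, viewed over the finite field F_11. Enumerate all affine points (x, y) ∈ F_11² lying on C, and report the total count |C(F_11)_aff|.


Affine F_11-points: {(0, 2), (0, 7), (1, 2), (1, 7), (2, 10), (3, 1), (3, 8), (9, 1), (9, 8), (10, 10)}; count = 10.

For each of the 121 pairs (x, y) ∈ F_11², evaluate f(x, y) mod 11. Record the zeros.
  x = 0: [0↦3, 1↦6, 2↦0, 3↦7, 4↦5, 5↦5, 6↦7, 7↦0, 8↦6, 9↦3, 10↦2]  zeros at y ∈ {2, 7}
  x = 1: [0↦3, 1↦6, 2↦0, 3↦7, 4↦5, 5↦5, 6↦7, 7↦0, 8↦6, 9↦3, 10↦2]  zeros at y ∈ {2, 7}
  x = 2: [0↦1, 1↦4, 2↦9, 3↦5, 4↦3, 5↦3, 6↦5, 7↦9, 8↦4, 9↦1, 10↦0]  zeros at y ∈ {10}
  x = 3: [0↦8, 1↦0, 2↦5, 3↦1, 4↦10, 5↦10, 6↦1, 7↦5, 8↦0, 9↦8, 10↦7]  zeros at y ∈ {1, 8}
  x = 4: [0↦2, 1↦5, 2↦10, 3↦6, 4↦4, 5↦4, 6↦6, 7↦10, 8↦5, 9↦2, 10↦1]  zeros at y ∈ ∅
  x = 5: [0↦5, 1↦8, 2↦2, 3↦9, 4↦7, 5↦7, 6↦9, 7↦2, 8↦8, 9↦5, 10↦4]  zeros at y ∈ ∅
  x = 6: [0↦6, 1↦9, 2↦3, 3↦10, 4↦8, 5↦8, 6↦10, 7↦3, 8↦9, 9↦6, 10↦5]  zeros at y ∈ ∅
  x = 7: [0↦5, 1↦8, 2↦2, 3↦9, 4↦7, 5↦7, 6↦9, 7↦2, 8↦8, 9↦5, 10↦4]  zeros at y ∈ ∅
  x = 8: [0↦2, 1↦5, 2↦10, 3↦6, 4↦4, 5↦4, 6↦6, 7↦10, 8↦5, 9↦2, 10↦1]  zeros at y ∈ ∅
  x = 9: [0↦8, 1↦0, 2↦5, 3↦1, 4↦10, 5↦10, 6↦1, 7↦5, 8↦0, 9↦8, 10↦7]  zeros at y ∈ {1, 8}
  x = 10: [0↦1, 1↦4, 2↦9, 3↦5, 4↦3, 5↦3, 6↦5, 7↦9, 8↦4, 9↦1, 10↦0]  zeros at y ∈ {10}
Collecting zeros: affine points = {(0, 2), (0, 7), (1, 2), (1, 7), (2, 10), (3, 1), (3, 8), (9, 1), (9, 8), (10, 10)}.
Total count |C(F_11)_aff| = 10.
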